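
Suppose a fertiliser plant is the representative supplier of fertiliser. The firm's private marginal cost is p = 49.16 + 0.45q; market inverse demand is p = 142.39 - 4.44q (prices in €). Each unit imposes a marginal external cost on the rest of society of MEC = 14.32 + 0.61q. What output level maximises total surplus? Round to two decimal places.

q* = 14.35

Social marginal cost = private MC + MEC = 63.48 + 1.06q.
Set SMC = demand: 63.48 + 1.06q = 142.39 - 4.44q → q* = 14.3473.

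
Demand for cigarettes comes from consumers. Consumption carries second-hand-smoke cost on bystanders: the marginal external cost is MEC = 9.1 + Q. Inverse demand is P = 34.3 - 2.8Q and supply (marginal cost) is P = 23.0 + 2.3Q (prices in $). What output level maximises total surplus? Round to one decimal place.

Social marginal benefit = demand − MEC = 25.2 - 3.8Q.
Set SMB = MC: 25.2 - 3.8Q = 23.0 + 2.3Q → Q* = 0.3607.

Q* = 0.4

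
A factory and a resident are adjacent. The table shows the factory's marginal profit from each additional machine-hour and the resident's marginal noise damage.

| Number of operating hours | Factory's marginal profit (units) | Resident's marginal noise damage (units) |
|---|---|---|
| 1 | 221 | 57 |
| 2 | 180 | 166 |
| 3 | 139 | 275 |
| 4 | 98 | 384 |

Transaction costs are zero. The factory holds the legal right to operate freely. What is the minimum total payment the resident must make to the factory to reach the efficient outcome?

Left alone the factory would choose level 4 (marginal profit stays positive).
Efficient level: k* = 2 (marginal profit ≥ marginal noise damage through 2).
The resident must at least cover the factory's forgone profit from cutting 4→2: 139 + 98 = 237.

237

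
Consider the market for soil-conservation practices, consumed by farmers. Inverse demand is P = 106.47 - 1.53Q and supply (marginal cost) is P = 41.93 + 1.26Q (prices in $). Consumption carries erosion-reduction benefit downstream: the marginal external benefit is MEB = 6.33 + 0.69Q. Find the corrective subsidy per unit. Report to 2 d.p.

Social marginal benefit = demand + MEB = 112.80 - 0.84Q.
Set SMB = MC: 112.80 - 0.84Q = 41.93 + 1.26Q → Q* = 33.7476.
The Pigouvian subsidy equals MEB at Q*: 6.33 + 0.69×33.7476 = 29.6158.

subsidy = $29.62 per unit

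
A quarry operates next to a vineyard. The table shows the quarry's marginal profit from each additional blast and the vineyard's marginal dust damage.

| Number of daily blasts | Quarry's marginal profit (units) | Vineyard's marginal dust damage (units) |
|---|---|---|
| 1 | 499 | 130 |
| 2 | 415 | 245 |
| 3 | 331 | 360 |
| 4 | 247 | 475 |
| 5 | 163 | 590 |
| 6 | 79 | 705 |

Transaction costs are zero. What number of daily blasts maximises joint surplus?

Bargaining reaches the level where marginal profit last exceeds marginal dust damage.
That holds through level 2 (415 ≥ 245) but not at 3 (331 < 360).

2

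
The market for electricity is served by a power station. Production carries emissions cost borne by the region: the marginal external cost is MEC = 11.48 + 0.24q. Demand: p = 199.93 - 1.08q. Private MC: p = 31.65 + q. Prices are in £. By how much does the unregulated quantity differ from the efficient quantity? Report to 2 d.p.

13.32 units

Market equilibrium (private): 31.65 + q = 199.93 - 1.08q → q_m = 80.9038.
Social marginal cost = private MC + MEC = 43.13 + 1.24q.
Set SMC = demand: 43.13 + 1.24q = 199.93 - 1.08q → q* = 67.5862.
Gap = |80.9038 − 67.5862| = 13.3176.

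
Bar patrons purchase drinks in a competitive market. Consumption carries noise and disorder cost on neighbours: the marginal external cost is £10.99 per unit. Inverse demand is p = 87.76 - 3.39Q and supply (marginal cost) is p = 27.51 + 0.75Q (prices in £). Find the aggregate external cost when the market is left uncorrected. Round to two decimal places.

£159.94

Market equilibrium (private): 27.51 + 0.75Q = 87.76 - 3.39Q → Q_m = 14.5531.
Total external cost = MEC × Q_m = 10.99 × 14.5531 = 159.9386.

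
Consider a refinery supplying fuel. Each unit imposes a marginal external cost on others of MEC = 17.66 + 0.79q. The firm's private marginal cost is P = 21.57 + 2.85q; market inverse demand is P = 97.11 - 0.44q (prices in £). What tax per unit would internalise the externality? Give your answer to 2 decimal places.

Social marginal cost = private MC + MEC = 39.23 + 3.64q.
Set SMC = demand: 39.23 + 3.64q = 97.11 - 0.44q → q* = 14.1863.
The Pigouvian tax equals MEC at q*: 17.66 + 0.79×14.1863 = 28.8672.

tax = £28.87 per unit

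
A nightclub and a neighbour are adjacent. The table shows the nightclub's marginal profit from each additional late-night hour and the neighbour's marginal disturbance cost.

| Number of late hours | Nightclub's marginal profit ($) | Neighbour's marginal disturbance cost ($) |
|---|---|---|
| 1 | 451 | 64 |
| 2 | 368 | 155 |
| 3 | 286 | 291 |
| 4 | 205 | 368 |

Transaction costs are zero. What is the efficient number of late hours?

2

Bargaining reaches the level where marginal profit last exceeds marginal disturbance cost.
That holds through level 2 (368 ≥ 155) but not at 3 (286 < 291).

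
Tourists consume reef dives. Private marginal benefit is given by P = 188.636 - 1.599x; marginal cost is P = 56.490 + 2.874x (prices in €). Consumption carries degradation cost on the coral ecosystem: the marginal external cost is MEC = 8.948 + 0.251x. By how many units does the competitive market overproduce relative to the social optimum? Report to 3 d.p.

Market equilibrium (private): 56.490 + 2.874x = 188.636 - 1.599x → x_m = 29.5430.
Social marginal benefit = demand − MEC = 179.688 - 1.850x.
Set SMB = MC: 179.688 - 1.850x = 56.490 + 2.874x → x* = 26.0792.
Gap = |29.5430 − 26.0792| = 3.4638.

3.464 units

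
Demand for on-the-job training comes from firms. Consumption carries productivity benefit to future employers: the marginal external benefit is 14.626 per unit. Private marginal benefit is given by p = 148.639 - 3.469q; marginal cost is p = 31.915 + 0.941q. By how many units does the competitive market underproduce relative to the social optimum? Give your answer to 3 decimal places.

3.317 units

Market equilibrium (private): 31.915 + 0.941q = 148.639 - 3.469q → q_m = 26.4680.
Social marginal benefit = demand + MEB = 163.265 - 3.469q.
Set SMB = MC: 163.265 - 3.469q = 31.915 + 0.941q → q* = 29.7846.
Gap = |26.4680 − 29.7846| = 3.3166.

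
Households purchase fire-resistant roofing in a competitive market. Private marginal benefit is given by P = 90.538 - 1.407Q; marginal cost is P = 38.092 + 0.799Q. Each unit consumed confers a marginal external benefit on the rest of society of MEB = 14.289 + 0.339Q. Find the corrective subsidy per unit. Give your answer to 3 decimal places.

Social marginal benefit = demand + MEB = 104.827 - 1.068Q.
Set SMB = MC: 104.827 - 1.068Q = 38.092 + 0.799Q → Q* = 35.7445.
The Pigouvian subsidy equals MEB at Q*: 14.289 + 0.339×35.7445 = 26.4064.

subsidy = 26.406 per unit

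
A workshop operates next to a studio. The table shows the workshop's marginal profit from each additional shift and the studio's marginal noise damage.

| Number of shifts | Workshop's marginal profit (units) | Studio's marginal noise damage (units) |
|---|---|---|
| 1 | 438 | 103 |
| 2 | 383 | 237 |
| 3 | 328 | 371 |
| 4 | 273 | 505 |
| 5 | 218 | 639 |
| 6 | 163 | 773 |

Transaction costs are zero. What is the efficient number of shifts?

2

Bargaining reaches the level where marginal profit last exceeds marginal noise damage.
That holds through level 2 (383 ≥ 237) but not at 3 (328 < 371).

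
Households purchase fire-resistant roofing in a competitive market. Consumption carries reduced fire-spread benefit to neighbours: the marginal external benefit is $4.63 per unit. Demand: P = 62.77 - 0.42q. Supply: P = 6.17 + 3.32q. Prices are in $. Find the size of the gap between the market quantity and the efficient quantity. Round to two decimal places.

Market equilibrium (private): 6.17 + 3.32q = 62.77 - 0.42q → q_m = 15.1337.
Social marginal benefit = demand + MEB = 67.40 - 0.42q.
Set SMB = MC: 67.40 - 0.42q = 6.17 + 3.32q → q* = 16.3717.
Gap = |15.1337 − 16.3717| = 1.2380.

1.24 units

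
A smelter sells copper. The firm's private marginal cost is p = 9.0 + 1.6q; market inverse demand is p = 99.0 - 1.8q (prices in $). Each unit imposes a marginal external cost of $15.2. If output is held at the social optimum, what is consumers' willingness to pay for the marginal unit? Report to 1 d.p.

Social marginal cost = private MC + MEC = 24.2 + 1.6q.
Set SMC = demand: 24.2 + 1.6q = 99.0 - 1.8q → q* = 22.0000.
Consumer price on the demand curve at q*: 99.0 − 1.8×22.0000 = 59.4000.

P = $59.4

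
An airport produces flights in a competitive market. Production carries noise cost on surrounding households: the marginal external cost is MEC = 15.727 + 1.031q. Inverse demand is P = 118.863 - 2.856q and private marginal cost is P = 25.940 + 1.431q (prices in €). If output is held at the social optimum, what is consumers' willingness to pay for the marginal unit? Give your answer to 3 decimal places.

P = €77.405

Social marginal cost = private MC + MEC = 41.667 + 2.462q.
Set SMC = demand: 41.667 + 2.462q = 118.863 - 2.856q → q* = 14.5160.
Consumer price on the demand curve at q*: 118.863 − 2.856×14.5160 = 77.4053.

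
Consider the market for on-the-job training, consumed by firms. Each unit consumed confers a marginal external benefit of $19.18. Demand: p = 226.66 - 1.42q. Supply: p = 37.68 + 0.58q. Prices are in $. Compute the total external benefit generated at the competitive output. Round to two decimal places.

$1812.32

Market equilibrium (private): 37.68 + 0.58q = 226.66 - 1.42q → q_m = 94.4900.
Total external benefit = MEB × q_m = 19.18 × 94.4900 = 1812.3182.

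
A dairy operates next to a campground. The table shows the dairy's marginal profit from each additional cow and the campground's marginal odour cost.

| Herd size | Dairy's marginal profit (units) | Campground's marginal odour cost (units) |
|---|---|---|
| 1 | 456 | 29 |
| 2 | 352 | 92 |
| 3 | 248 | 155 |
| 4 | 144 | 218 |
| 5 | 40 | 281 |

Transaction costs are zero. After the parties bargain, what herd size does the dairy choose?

3

Bargaining reaches the level where marginal profit last exceeds marginal odour cost.
That holds through level 3 (248 ≥ 155) but not at 4 (144 < 218).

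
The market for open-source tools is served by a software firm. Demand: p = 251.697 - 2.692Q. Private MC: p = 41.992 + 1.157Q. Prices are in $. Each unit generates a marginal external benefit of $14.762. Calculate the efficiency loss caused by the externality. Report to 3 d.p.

DWL = $28.308

Market equilibrium (private): 41.992 + 1.157Q = 251.697 - 2.692Q → Q_m = 54.4830.
Social marginal cost = private MC − MEB = 27.230 + 1.157Q.
Set SMC = demand: 27.230 + 1.157Q = 251.697 - 2.692Q → Q* = 58.3183.
The welfare-loss triangle has base |Q_m − Q*| and height MEB(Q_m) (the vertical gap between SMC and demand is zero at Q* and MEB at Q_m).
DWL = ½ × 3.8353 × 14.7620 = 28.3083.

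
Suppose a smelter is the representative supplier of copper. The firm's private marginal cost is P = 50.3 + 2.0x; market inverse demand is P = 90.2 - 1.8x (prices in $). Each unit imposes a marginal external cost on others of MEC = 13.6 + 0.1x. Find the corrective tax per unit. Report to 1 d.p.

tax = $14.3 per unit

Social marginal cost = private MC + MEC = 63.9 + 2.1x.
Set SMC = demand: 63.9 + 2.1x = 90.2 - 1.8x → x* = 6.7436.
The Pigouvian tax equals MEC at x*: 13.6 + 0.1×6.7436 = 14.2744.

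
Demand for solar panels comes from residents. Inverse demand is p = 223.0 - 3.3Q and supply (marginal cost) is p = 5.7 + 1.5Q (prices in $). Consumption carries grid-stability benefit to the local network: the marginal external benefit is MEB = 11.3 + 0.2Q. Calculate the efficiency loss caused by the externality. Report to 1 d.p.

DWL = $45.0

Market equilibrium (private): 5.7 + 1.5Q = 223.0 - 3.3Q → Q_m = 45.2708.
Social marginal benefit = demand + MEB = 234.3 - 3.1Q.
Set SMB = MC: 234.3 - 3.1Q = 5.7 + 1.5Q → Q* = 49.6957.
Height of the DWL triangle at Q_m is SMB(Q_m) − MC(Q_m) = MEB(Q_m) = 20.3542.
DWL = ½ × 4.4249 × 20.3542 = 45.0326.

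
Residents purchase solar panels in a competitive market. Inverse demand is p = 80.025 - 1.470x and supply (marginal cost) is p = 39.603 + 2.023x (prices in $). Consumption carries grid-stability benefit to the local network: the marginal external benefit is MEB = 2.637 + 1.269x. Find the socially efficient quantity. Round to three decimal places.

Social marginal benefit = demand + MEB = 82.662 - 0.201x.
Set SMB = MC: 82.662 - 0.201x = 39.603 + 2.023x → x* = 19.3611.

x* = 19.361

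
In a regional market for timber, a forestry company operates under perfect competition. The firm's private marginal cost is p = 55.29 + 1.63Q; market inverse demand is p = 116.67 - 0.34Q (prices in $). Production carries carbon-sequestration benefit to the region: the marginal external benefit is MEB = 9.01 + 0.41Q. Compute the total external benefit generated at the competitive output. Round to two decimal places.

Market equilibrium (private): 55.29 + 1.63Q = 116.67 - 0.34Q → Q_m = 31.1574.
Total external benefit = ∫₀^{Q_m} (9.01 + 0.41Q) dQ = 9.01×31.1574 + ½×0.41×31.1574² = 479.7388.

$479.74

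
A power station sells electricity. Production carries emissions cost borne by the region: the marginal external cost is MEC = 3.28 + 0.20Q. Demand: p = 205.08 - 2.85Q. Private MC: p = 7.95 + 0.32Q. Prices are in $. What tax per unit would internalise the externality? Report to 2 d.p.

tax = $14.78 per unit

Social marginal cost = private MC + MEC = 11.23 + 0.52Q.
Set SMC = demand: 11.23 + 0.52Q = 205.08 - 2.85Q → Q* = 57.5223.
The Pigouvian tax equals MEC at Q*: 3.28 + 0.20×57.5223 = 14.7845.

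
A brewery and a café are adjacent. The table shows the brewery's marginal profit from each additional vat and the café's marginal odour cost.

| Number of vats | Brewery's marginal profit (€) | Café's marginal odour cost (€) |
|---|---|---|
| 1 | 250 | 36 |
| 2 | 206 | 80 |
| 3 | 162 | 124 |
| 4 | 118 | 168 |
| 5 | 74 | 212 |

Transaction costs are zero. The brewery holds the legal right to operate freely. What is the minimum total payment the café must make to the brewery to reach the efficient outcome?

€192

Left alone the brewery would choose level 5 (marginal profit stays positive).
Efficient level: k* = 3 (marginal profit ≥ marginal odour cost through 3).
The café must at least cover the brewery's forgone profit from cutting 5→3: 118 + 74 = 192.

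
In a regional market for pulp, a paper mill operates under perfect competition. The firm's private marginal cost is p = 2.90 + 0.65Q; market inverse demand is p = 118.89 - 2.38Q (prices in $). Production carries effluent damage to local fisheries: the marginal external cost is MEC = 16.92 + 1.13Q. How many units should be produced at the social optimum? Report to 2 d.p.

Social marginal cost = private MC + MEC = 19.82 + 1.78Q.
Set SMC = demand: 19.82 + 1.78Q = 118.89 - 2.38Q → Q* = 23.8149.

Q* = 23.81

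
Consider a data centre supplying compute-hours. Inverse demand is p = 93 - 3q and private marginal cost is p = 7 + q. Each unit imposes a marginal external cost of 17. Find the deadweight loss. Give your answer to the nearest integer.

DWL = 36

Market equilibrium (private): 7 + q = 93 - 3q → q_m = 21.5000.
Social marginal cost = private MC + MEC = 24 + q.
Set SMC = demand: 24 + q = 93 - 3q → q* = 17.2500.
The loss is the area between SMC and demand from q* to q_m; with linear curves that's a triangle of height MEC(q_m).
DWL = ½ × 4.2500 × 17.0000 = 36.1250.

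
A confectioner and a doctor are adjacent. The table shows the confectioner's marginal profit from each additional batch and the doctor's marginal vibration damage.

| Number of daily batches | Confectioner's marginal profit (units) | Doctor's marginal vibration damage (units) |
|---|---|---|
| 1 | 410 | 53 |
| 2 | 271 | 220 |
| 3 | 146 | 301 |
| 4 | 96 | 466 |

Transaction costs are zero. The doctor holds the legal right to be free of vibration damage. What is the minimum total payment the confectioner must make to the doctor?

273

Efficient level: marginal profit ≥ marginal vibration damage through level 2, so k* = 2.
With the doctor holding the right, the confectioner must at least compensate total damage at k*: 53 + 220 = 273.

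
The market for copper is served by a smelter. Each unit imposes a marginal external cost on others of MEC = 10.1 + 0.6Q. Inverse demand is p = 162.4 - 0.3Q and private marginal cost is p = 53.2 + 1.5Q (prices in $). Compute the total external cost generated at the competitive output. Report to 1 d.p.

$1716.9

Market equilibrium (private): 53.2 + 1.5Q = 162.4 - 0.3Q → Q_m = 60.6667.
Total external cost = ∫₀^{Q_m} (10.1 + 0.6Q) dQ = 10.1×60.6667 + ½×0.6×60.6667² = 1716.8682.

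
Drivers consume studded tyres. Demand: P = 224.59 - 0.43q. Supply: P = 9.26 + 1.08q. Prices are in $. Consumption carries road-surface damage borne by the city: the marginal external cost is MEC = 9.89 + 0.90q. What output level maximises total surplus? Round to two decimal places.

Social marginal benefit = demand − MEC = 214.70 - 1.33q.
Set SMB = MC: 214.70 - 1.33q = 9.26 + 1.08q → q* = 85.2448.

q* = 85.24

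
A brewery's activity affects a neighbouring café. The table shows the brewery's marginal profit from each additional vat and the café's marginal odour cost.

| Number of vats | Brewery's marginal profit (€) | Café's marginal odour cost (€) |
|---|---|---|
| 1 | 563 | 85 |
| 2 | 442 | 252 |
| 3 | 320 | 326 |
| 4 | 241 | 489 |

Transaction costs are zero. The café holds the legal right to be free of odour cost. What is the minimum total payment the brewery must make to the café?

€337

Efficient level: marginal profit ≥ marginal odour cost through level 2, so k* = 2.
With the café holding the right, the brewery must at least compensate total damage at k*: 85 + 252 = 337.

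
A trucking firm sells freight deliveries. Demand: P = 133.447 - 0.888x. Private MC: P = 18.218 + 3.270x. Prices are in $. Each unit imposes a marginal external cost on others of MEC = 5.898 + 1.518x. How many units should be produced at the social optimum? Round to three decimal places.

Social marginal cost = private MC + MEC = 24.116 + 4.788x.
Set SMC = demand: 24.116 + 4.788x = 133.447 - 0.888x → x* = 19.2620.

x* = 19.262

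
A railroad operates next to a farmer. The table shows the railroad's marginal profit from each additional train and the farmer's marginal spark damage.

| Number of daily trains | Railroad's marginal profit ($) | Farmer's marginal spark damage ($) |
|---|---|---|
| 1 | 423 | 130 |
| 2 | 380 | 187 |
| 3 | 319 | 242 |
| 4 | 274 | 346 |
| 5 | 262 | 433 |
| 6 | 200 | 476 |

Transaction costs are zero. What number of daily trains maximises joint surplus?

3

Bargaining reaches the level where marginal profit last exceeds marginal spark damage.
That holds through level 3 (319 ≥ 242) but not at 4 (274 < 346).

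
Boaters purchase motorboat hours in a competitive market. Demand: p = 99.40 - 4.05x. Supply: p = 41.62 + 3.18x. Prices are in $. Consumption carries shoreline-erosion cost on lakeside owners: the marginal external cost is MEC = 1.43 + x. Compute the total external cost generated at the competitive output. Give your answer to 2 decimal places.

$43.36

Market equilibrium (private): 41.62 + 3.18x = 99.40 - 4.05x → x_m = 7.9917.
Total external cost = ∫₀^{x_m} (1.43 + 1.00x) dx = 1.43×7.9917 + ½×1.00×7.9917² = 43.3618.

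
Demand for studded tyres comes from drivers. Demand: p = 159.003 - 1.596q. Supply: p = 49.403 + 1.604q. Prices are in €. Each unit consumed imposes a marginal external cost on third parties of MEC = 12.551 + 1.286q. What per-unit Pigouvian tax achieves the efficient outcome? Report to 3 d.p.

tax = €40.372 per unit

Social marginal benefit = demand − MEC = 146.452 - 2.882q.
Set SMB = MC: 146.452 - 2.882q = 49.403 + 1.604q → q* = 21.6337.
The Pigouvian tax equals MEC at q*: 12.551 + 1.286×21.6337 = 40.3719.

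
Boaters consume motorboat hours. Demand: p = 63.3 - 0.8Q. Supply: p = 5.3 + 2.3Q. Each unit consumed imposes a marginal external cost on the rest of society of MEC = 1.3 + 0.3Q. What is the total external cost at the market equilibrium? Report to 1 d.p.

Market equilibrium (private): 5.3 + 2.3Q = 63.3 - 0.8Q → Q_m = 18.7097.
Total external cost = ∫₀^{Q_m} (1.3 + 0.3Q) dQ = 1.3×18.7097 + ½×0.3×18.7097² = 76.8305.

76.8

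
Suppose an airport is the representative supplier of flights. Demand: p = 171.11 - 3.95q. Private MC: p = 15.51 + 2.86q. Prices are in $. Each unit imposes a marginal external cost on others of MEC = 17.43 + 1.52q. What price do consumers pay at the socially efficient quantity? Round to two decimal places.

P = $105.59

Social marginal cost = private MC + MEC = 32.94 + 4.38q.
Set SMC = demand: 32.94 + 4.38q = 171.11 - 3.95q → q* = 16.5870.
Consumer price on the demand curve at q*: 171.11 − 3.95×16.5870 = 105.5914.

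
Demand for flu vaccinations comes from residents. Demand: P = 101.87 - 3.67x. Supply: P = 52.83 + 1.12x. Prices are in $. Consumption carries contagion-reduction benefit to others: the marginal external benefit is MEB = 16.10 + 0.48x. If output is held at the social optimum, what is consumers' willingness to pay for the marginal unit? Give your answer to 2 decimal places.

Social marginal benefit = demand + MEB = 117.97 - 3.19x.
Set SMB = MC: 117.97 - 3.19x = 52.83 + 1.12x → x* = 15.1137.
Consumer price on the demand curve at x*: 101.87 − 3.67×15.1137 = 46.4027.

P = $46.40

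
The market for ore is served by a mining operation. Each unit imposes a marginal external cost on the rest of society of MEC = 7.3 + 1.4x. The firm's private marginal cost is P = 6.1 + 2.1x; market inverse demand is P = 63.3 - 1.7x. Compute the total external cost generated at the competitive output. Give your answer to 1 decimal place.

Market equilibrium (private): 6.1 + 2.1x = 63.3 - 1.7x → x_m = 15.0526.
Total external cost = ∫₀^{x_m} (7.3 + 1.4x) dx = 7.3×15.0526 + ½×1.4×15.0526² = 268.4905.

268.5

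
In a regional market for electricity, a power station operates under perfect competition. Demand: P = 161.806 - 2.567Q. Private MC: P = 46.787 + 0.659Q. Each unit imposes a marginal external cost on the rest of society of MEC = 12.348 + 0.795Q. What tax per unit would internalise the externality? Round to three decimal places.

Social marginal cost = private MC + MEC = 59.135 + 1.454Q.
Set SMC = demand: 59.135 + 1.454Q = 161.806 - 2.567Q → Q* = 25.5337.
The Pigouvian tax equals MEC at Q*: 12.348 + 0.795×25.5337 = 32.6473.

tax = 32.647 per unit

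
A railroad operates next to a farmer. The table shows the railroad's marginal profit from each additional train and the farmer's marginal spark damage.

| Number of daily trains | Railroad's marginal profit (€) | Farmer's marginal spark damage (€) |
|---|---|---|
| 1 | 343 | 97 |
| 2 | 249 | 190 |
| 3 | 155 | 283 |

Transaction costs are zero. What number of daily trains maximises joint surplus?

Bargaining reaches the level where marginal profit last exceeds marginal spark damage.
That holds through level 2 (249 ≥ 190) but not at 3 (155 < 283).

2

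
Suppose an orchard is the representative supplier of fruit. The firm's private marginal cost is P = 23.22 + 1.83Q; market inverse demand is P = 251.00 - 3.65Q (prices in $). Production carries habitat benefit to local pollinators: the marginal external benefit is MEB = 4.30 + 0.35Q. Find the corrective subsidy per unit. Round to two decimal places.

Social marginal cost = private MC − MEB = 18.92 + 1.48Q.
Set SMC = demand: 18.92 + 1.48Q = 251.00 - 3.65Q → Q* = 45.2398.
The Pigouvian subsidy equals MEB at Q*: 4.30 + 0.35×45.2398 = 20.1339.

subsidy = $20.13 per unit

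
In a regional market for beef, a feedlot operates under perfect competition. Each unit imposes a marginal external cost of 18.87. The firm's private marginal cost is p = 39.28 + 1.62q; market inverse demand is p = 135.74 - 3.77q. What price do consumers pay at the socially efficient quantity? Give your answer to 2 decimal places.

P = 81.47

Social marginal cost = private MC + MEC = 58.15 + 1.62q.
Set SMC = demand: 58.15 + 1.62q = 135.74 - 3.77q → q* = 14.3952.
Consumer price on the demand curve at q*: 135.74 − 3.77×14.3952 = 81.4701.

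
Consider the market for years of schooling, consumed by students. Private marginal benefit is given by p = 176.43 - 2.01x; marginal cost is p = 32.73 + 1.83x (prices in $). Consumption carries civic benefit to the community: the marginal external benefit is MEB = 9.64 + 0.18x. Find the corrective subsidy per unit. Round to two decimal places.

Social marginal benefit = demand + MEB = 186.07 - 1.83x.
Set SMB = MC: 186.07 - 1.83x = 32.73 + 1.83x → x* = 41.8962.
The Pigouvian subsidy equals MEB at x*: 9.64 + 0.18×41.8962 = 17.1813.

subsidy = $17.18 per unit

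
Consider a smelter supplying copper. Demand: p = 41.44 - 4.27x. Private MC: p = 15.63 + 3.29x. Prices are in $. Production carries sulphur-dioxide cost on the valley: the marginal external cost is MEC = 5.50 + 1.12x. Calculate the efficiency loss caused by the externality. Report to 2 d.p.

Market equilibrium (private): 15.63 + 3.29x = 41.44 - 4.27x → x_m = 3.4140.
Social marginal cost = private MC + MEC = 21.13 + 4.41x.
Set SMC = demand: 21.13 + 4.41x = 41.44 - 4.27x → x* = 2.3399.
The loss is the area between SMC and demand from x* to x_m; with linear curves that's a triangle of height MEC(x_m).
DWL = ½ × 1.0741 × 9.3237 = 5.0073.

DWL = $5.01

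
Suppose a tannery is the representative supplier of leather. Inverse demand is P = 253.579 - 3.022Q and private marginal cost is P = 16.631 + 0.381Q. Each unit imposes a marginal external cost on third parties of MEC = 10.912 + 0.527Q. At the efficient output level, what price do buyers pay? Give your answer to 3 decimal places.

Social marginal cost = private MC + MEC = 27.543 + 0.908Q.
Set SMC = demand: 27.543 + 0.908Q = 253.579 - 3.022Q → Q* = 57.5155.
Consumer price on the demand curve at Q*: 253.579 − 3.022×57.5155 = 79.7672.

P = 79.767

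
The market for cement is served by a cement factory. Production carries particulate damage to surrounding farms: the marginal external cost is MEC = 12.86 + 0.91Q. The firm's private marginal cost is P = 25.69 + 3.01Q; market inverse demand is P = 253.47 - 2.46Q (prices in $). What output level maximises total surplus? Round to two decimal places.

Q* = 33.69

Social marginal cost = private MC + MEC = 38.55 + 3.92Q.
Set SMC = demand: 38.55 + 3.92Q = 253.47 - 2.46Q → Q* = 33.6865.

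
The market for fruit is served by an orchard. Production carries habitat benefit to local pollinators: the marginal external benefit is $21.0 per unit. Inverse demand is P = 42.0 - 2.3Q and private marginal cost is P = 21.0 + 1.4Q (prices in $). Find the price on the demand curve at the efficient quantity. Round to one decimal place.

P = $15.9

Social marginal cost = private MC − MEB = 0.0 + 1.4Q.
Set SMC = demand: 0.0 + 1.4Q = 42.0 - 2.3Q → Q* = 11.3514.
Consumer price on the demand curve at Q*: 42.0 − 2.3×11.3514 = 15.8918.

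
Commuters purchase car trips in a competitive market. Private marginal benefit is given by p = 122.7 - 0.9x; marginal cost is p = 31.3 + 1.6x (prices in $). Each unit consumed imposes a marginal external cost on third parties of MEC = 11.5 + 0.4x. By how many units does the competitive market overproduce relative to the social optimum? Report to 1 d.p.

9.0 units

Market equilibrium (private): 31.3 + 1.6x = 122.7 - 0.9x → x_m = 36.5600.
Social marginal benefit = demand − MEC = 111.2 - 1.3x.
Set SMB = MC: 111.2 - 1.3x = 31.3 + 1.6x → x* = 27.5517.
Gap = |36.5600 − 27.5517| = 9.0083.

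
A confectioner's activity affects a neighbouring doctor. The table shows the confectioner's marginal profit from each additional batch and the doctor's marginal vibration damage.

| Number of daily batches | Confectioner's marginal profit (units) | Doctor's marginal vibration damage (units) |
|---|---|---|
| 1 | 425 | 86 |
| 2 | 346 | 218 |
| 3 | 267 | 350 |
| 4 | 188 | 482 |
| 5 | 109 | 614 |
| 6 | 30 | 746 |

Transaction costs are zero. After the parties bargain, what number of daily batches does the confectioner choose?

2

Bargaining reaches the level where marginal profit last exceeds marginal vibration damage.
That holds through level 2 (346 ≥ 218) but not at 3 (267 < 350).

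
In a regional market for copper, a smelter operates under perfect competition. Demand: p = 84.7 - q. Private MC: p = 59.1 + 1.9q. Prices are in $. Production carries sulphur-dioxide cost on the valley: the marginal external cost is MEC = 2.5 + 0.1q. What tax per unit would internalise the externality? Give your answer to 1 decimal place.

Social marginal cost = private MC + MEC = 61.6 + 2.0q.
Set SMC = demand: 61.6 + 2.0q = 84.7 - q → q* = 7.7000.
The Pigouvian tax equals MEC at q*: 2.5 + 0.1×7.7000 = 3.2700.

tax = $3.3 per unit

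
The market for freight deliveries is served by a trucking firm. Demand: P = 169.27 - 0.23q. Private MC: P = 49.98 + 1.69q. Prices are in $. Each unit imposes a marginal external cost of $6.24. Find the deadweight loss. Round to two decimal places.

DWL = $10.14

Market equilibrium (private): 49.98 + 1.69q = 169.27 - 0.23q → q_m = 62.1302.
Social marginal cost = private MC + MEC = 56.22 + 1.69q.
Set SMC = demand: 56.22 + 1.69q = 169.27 - 0.23q → q* = 58.8802.
The welfare-loss triangle has base |q_m − q*| and height MEC(q_m) (the vertical gap between SMC and demand is zero at q* and MEC at q_m).
DWL = ½ × 3.2500 × 6.2400 = 10.1400.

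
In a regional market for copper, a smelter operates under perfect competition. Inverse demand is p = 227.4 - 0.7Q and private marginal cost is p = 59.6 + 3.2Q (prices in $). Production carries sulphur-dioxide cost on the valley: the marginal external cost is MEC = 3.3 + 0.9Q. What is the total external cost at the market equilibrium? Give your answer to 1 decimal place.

Market equilibrium (private): 59.6 + 3.2Q = 227.4 - 0.7Q → Q_m = 43.0256.
Total external cost = ∫₀^{Q_m} (3.3 + 0.9Q) dQ = 3.3×43.0256 + ½×0.9×43.0256² = 975.0255.

$975.0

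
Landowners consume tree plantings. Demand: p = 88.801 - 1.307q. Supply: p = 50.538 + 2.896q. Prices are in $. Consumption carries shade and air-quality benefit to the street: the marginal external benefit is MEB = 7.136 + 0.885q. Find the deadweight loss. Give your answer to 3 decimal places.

Market equilibrium (private): 50.538 + 2.896q = 88.801 - 1.307q → q_m = 9.1037.
Social marginal benefit = demand + MEB = 95.937 - 0.422q.
Set SMB = MC: 95.937 - 0.422q = 50.538 + 2.896q → q* = 13.6826.
The loss is the area between SMB and MC from q* to q_m; with linear curves that's a triangle of height MEB(q_m).
DWL = ½ × 4.5789 × 15.1928 = 34.7832.

DWL = $34.783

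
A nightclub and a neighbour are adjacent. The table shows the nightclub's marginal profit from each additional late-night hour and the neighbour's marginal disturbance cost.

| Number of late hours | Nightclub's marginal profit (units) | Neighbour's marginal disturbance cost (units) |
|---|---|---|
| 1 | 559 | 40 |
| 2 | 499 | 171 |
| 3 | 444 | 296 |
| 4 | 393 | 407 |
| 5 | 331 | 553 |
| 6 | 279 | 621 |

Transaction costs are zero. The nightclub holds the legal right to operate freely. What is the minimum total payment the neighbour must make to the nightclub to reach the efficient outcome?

Left alone the nightclub would choose level 6 (marginal profit stays positive).
Efficient level: k* = 3 (marginal profit ≥ marginal disturbance cost through 3).
The neighbour must at least cover the nightclub's forgone profit from cutting 6→3: 393 + 331 + 279 = 1003.

1003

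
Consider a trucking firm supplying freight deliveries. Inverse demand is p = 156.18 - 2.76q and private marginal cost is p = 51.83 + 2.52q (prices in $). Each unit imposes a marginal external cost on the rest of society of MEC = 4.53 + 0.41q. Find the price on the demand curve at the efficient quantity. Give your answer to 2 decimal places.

Social marginal cost = private MC + MEC = 56.36 + 2.93q.
Set SMC = demand: 56.36 + 2.93q = 156.18 - 2.76q → q* = 17.5431.
Consumer price on the demand curve at q*: 156.18 − 2.76×17.5431 = 107.7610.

P = $107.76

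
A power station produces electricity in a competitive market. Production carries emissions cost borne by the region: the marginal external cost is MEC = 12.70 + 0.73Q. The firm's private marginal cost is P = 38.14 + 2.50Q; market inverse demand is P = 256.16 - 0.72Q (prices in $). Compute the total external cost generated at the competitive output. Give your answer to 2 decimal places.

$2533.19

Market equilibrium (private): 38.14 + 2.50Q = 256.16 - 0.72Q → Q_m = 67.7081.
Total external cost = ∫₀^{Q_m} (12.70 + 0.73Q) dQ = 12.70×67.7081 + ½×0.73×67.7081² = 2533.1941.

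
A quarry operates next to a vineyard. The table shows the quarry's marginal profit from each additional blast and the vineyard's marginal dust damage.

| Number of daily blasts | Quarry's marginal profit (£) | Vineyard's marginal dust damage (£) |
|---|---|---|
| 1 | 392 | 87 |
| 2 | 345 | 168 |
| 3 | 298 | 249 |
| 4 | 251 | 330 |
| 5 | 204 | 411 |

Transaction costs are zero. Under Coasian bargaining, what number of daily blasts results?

3

Bargaining reaches the level where marginal profit last exceeds marginal dust damage.
That holds through level 3 (298 ≥ 249) but not at 4 (251 < 330).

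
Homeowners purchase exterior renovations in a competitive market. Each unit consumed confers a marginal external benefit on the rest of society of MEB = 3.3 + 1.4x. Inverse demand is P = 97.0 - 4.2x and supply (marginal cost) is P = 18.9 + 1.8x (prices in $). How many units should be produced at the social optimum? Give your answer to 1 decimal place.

x* = 17.7

Social marginal benefit = demand + MEB = 100.3 - 2.8x.
Set SMB = MC: 100.3 - 2.8x = 18.9 + 1.8x → x* = 17.6957.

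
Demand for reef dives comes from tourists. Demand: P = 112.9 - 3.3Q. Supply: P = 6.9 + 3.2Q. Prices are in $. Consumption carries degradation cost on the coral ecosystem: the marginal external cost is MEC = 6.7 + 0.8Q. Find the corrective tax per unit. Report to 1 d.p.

Social marginal benefit = demand − MEC = 106.2 - 4.1Q.
Set SMB = MC: 106.2 - 4.1Q = 6.9 + 3.2Q → Q* = 13.6027.
The Pigouvian tax equals MEC at Q*: 6.7 + 0.8×13.6027 = 17.5822.

tax = $17.6 per unit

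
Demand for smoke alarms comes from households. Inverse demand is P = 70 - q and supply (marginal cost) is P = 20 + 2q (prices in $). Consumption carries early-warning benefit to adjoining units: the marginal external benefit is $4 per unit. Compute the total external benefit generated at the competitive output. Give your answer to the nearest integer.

$67

Market equilibrium (private): 20 + 2q = 70 - q → q_m = 16.6667.
Total external benefit = MEB × q_m = 4 × 16.6667 = 66.6668.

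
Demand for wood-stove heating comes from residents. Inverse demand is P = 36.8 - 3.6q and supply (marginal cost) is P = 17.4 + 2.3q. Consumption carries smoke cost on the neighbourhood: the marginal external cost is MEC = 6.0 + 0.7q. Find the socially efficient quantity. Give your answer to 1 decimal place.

q* = 2.0

Social marginal benefit = demand − MEC = 30.8 - 4.3q.
Set SMB = MC: 30.8 - 4.3q = 17.4 + 2.3q → q* = 2.0303.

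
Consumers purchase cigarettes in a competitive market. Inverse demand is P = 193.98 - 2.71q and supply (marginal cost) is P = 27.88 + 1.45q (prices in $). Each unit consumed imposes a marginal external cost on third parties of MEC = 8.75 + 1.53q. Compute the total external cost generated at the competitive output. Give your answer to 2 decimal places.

Market equilibrium (private): 27.88 + 1.45q = 193.98 - 2.71q → q_m = 39.9279.
Total external cost = ∫₀^{q_m} (8.75 + 1.53q) dq = 8.75×39.9279 + ½×1.53×39.9279² = 1568.9606.

$1568.96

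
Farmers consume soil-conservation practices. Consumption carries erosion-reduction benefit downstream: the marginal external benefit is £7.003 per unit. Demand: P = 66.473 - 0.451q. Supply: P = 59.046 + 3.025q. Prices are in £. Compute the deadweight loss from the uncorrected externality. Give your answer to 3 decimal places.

DWL = £7.054

Market equilibrium (private): 59.046 + 3.025q = 66.473 - 0.451q → q_m = 2.1367.
Social marginal benefit = demand + MEB = 73.476 - 0.451q.
Set SMB = MC: 73.476 - 0.451q = 59.046 + 3.025q → q* = 4.1513.
Height of the DWL triangle at q_m is SMB(q_m) − MC(q_m) = MEB(q_m) = 7.0030.
DWL = ½ × 2.0146 × 7.0030 = 7.0541.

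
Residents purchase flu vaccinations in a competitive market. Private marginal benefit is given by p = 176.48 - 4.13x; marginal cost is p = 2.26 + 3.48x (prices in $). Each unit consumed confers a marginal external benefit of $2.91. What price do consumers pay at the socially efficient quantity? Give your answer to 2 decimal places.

Social marginal benefit = demand + MEB = 179.39 - 4.13x.
Set SMB = MC: 179.39 - 4.13x = 2.26 + 3.48x → x* = 23.2760.
Consumer price on the demand curve at x*: 176.48 − 4.13×23.2760 = 80.3501.

P = $80.35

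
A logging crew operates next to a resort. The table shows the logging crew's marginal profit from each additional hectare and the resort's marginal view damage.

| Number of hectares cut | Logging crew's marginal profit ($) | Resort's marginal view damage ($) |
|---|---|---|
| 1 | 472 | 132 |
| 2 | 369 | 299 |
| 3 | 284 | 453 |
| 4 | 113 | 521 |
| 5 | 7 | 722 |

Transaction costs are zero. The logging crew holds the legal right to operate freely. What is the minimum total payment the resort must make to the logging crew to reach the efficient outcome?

$404

Left alone the logging crew would choose level 5 (marginal profit stays positive).
Efficient level: k* = 2 (marginal profit ≥ marginal view damage through 2).
The resort must at least cover the logging crew's forgone profit from cutting 5→2: 284 + 113 + 7 = 404.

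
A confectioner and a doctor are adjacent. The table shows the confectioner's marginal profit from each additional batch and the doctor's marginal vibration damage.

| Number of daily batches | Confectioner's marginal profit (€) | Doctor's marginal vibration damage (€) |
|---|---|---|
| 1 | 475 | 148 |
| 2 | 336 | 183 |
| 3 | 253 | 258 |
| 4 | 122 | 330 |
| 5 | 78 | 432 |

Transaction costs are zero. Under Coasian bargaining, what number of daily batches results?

Bargaining reaches the level where marginal profit last exceeds marginal vibration damage.
That holds through level 2 (336 ≥ 183) but not at 3 (253 < 258).

2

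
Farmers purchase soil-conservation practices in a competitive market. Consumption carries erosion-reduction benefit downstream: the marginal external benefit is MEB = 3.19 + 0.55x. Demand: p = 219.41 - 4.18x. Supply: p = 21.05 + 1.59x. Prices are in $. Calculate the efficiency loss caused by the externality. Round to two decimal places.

DWL = $46.77

Market equilibrium (private): 21.05 + 1.59x = 219.41 - 4.18x → x_m = 34.3778.
Social marginal benefit = demand + MEB = 222.60 - 3.63x.
Set SMB = MC: 222.60 - 3.63x = 21.05 + 1.59x → x* = 38.6111.
The loss is the area between SMB and MC from x* to x_m; with linear curves that's a triangle of height MEB(x_m).
DWL = ½ × 4.2333 × 22.0978 = 46.7733.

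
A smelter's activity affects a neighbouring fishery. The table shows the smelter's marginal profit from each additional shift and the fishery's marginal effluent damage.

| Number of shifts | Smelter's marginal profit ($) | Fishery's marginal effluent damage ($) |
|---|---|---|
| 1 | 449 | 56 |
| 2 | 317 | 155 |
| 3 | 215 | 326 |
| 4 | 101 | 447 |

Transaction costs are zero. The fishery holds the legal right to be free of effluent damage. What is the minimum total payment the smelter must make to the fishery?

Efficient level: marginal profit ≥ marginal effluent damage through level 2, so k* = 2.
With the fishery holding the right, the smelter must at least compensate total damage at k*: 56 + 155 = 211.

$211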